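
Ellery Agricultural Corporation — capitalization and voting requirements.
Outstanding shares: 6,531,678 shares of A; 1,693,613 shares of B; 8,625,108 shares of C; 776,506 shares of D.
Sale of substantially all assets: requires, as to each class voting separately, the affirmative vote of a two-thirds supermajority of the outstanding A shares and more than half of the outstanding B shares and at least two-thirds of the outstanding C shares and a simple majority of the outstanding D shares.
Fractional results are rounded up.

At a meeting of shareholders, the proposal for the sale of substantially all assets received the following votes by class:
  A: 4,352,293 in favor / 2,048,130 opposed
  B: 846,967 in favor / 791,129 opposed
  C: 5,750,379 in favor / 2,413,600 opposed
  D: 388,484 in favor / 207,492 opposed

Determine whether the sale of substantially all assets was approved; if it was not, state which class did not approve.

A: 2/3 of 6531678 = 4354452; 4,354,452 required, 4,352,293 in favor — not approved.
B: a majority of 1693613 is 846807; 846,807 required, 846,967 in favor — approved.
C: 2/3 of 8625108 = 5750072; 5,750,072 required, 5,750,379 in favor — approved.
D: a majority of 776506 is 388254; 388,254 required, 388,484 in favor — approved.

Not approved — the A shares did not give the required vote.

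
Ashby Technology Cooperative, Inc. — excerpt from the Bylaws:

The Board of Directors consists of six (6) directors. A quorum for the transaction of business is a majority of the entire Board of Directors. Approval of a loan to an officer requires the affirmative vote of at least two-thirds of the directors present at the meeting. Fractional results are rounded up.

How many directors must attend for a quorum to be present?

A majority of 6 is 4.

4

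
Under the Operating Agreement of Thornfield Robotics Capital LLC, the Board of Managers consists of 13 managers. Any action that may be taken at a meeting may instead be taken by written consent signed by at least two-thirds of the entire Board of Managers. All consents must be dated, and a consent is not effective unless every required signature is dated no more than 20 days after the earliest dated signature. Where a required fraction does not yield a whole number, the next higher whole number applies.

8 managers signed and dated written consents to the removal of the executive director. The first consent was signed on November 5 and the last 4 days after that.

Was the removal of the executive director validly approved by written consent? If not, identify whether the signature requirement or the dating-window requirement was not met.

Not effective — insufficient signatures.

Signatures required: at least two-thirds of 13 — 2/3 of 13 = 8.67, rounded up to 9, so 9 needed; 8 signed. Insufficient.
Dating window: the latest signature is 4 days after the earliest; the limit is 20 days. Within the window.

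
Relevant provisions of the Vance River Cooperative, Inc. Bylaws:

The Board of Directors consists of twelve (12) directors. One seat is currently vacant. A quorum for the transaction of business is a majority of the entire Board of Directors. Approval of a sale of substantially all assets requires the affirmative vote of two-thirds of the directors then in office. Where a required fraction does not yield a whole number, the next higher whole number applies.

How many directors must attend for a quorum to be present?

7

A majority of 12 is 7.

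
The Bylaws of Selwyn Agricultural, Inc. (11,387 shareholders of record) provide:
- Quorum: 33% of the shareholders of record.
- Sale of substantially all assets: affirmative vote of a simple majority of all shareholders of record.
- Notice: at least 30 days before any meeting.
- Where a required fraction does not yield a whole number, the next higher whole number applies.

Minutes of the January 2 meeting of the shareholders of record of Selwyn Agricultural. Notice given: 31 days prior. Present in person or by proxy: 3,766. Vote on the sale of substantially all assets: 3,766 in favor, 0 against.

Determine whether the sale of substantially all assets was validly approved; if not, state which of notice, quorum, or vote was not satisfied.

Notice: 31 days given; 30 required. Satisfied.
Quorum: 33% of 11,387 = 3,757.71, rounded up to 3,758; 3,766 present. Satisfied.
Vote: requires a majority of all shareholders of record (11,387); a majority of 11387 is 5694, so 5,694 needed; 3,766 in favor. Not satisfied.

Invalid — vote requirement not satisfied.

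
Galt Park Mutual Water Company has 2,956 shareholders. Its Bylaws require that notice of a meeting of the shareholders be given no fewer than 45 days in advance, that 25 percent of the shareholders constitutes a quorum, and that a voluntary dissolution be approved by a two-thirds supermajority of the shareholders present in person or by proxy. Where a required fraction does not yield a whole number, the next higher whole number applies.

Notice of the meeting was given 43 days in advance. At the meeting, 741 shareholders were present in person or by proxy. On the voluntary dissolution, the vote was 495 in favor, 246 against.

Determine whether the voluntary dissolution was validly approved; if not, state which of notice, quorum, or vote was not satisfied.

Notice: 43 days given; 45 required. Not satisfied.
Quorum: 25% of 2,956 = 739; 741 present. Satisfied.
Vote: requires two-thirds of those present (741); 2/3 of 741 = 494, so 494 needed; 495 in favor. Satisfied.

Invalid — notice requirement not satisfied.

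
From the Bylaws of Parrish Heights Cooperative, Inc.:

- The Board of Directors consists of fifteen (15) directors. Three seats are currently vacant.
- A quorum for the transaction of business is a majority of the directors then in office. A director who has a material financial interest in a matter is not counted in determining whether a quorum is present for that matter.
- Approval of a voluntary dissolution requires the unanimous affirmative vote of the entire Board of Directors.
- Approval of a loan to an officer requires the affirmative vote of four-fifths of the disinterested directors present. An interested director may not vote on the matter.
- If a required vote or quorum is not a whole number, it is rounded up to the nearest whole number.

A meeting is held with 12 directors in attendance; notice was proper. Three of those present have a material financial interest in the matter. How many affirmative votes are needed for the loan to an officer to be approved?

8

The loan to an officer requires four-fifths of the disinterested directors present (12 − 3 = 9).
4/5 of 9 = 7.20, rounded up to 8.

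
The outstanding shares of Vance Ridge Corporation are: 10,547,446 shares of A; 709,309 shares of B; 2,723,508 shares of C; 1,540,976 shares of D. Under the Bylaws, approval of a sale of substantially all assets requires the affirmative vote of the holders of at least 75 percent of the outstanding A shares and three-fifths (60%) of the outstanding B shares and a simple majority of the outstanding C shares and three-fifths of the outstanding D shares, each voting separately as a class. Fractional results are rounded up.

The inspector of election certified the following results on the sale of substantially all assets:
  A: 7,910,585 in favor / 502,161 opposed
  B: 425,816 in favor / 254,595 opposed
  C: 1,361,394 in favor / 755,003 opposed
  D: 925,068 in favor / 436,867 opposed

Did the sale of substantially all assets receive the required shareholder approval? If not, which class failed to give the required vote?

Not approved — the C shares did not give the required vote.

A: 3/4 of 10547446 = 7910584.50, rounded up to 7910585; 7,910,585 required, 7,910,585 in favor — approved.
B: 3/5 of 709309 = 425585.40, rounded up to 425586; 425,586 required, 425,816 in favor — approved.
C: a majority of 2723508 is 1361755; 1,361,755 required, 1,361,394 in favor — not approved.
D: 3/5 of 1540976 = 924585.60, rounded up to 924586; 924,586 required, 925,068 in favor — approved.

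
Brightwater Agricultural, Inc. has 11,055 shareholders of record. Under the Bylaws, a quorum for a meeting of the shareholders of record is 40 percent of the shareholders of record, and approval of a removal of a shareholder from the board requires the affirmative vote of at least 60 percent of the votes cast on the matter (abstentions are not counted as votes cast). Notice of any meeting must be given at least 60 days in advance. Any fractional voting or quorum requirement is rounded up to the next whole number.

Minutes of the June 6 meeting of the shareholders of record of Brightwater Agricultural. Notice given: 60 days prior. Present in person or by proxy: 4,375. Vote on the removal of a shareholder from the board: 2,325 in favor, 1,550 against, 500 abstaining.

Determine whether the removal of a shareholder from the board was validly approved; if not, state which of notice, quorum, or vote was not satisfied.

Invalid — quorum requirement not satisfied.

Notice: 60 days given; 60 required. Satisfied.
Quorum: 40% of 11,055 = 4,422; 4,375 present. Not satisfied.
Vote: requires three-fifths of the votes cast (4,375 − 500 abstaining = 3,875); 3/5 of 3875 = 2325, so 2,325 needed; 2,325 in favor. Satisfied.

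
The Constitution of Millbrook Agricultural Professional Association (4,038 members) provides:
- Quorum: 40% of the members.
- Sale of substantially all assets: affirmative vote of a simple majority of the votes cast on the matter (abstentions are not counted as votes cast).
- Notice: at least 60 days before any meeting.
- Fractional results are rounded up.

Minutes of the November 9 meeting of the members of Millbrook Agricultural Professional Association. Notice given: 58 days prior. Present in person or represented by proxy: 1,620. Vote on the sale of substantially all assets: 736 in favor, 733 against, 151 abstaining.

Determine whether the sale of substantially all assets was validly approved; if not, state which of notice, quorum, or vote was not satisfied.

Invalid — notice requirement not satisfied.

Notice: 58 days given; 60 required. Not satisfied.
Quorum: 40% of 4,038 = 1,615.20, rounded up to 1,616; 1,620 present. Satisfied.
Vote: requires a majority of the votes cast (1,620 − 151 abstaining = 1,469); a majority of 1469 is 735, so 735 needed; 736 in favor. Satisfied.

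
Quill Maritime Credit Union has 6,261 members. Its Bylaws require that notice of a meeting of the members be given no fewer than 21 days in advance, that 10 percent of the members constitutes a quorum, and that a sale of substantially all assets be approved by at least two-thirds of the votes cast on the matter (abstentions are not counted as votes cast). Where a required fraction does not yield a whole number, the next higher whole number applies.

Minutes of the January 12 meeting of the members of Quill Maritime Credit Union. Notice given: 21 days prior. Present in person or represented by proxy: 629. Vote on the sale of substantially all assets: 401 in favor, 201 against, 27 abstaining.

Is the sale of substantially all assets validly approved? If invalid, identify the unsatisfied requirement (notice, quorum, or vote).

Notice: 21 days given; 21 required. Satisfied.
Quorum: 10% of 6,261 = 626.10, rounded up to 627; 629 present. Satisfied.
Vote: requires two-thirds of the votes cast (629 − 27 abstaining = 602); 2/3 of 602 = 401.33, rounded up to 402, so 402 needed; 401 in favor. Not satisfied.

Invalid — vote requirement not satisfied.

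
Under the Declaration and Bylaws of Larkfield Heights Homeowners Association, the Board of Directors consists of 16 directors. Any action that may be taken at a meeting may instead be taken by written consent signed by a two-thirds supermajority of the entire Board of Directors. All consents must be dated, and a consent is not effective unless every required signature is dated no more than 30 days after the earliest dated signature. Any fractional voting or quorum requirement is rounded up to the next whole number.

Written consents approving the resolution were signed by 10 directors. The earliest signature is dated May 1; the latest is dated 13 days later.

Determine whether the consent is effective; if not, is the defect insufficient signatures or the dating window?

Signatures required: a two-thirds supermajority of 16 — 2/3 of 16 = 10.67, rounded up to 11, so 11 needed; 10 signed. Insufficient.
Dating window: the latest signature is 13 days after the earliest; the limit is 30 days. Within the window.

Not effective — insufficient signatures.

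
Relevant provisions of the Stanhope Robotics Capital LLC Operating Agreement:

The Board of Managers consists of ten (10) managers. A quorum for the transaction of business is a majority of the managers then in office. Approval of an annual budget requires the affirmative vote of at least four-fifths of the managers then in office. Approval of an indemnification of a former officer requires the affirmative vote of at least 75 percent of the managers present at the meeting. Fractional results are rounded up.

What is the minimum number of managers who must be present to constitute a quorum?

A majority of 10 is 6.

6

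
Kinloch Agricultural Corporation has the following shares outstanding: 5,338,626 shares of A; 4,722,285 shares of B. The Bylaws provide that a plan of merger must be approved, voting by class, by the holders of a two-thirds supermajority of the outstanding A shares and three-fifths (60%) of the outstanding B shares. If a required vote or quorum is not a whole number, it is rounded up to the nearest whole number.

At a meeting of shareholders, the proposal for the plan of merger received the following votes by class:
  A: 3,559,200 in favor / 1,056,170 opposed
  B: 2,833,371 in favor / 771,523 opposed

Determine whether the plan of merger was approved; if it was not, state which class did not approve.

A: 2/3 of 5338626 = 3559084; 3,559,084 required, 3,559,200 in favor — approved.
B: 3/5 of 4722285 = 2833371; 2,833,371 required, 2,833,371 in favor — approved.

Approved — every class gave the required vote.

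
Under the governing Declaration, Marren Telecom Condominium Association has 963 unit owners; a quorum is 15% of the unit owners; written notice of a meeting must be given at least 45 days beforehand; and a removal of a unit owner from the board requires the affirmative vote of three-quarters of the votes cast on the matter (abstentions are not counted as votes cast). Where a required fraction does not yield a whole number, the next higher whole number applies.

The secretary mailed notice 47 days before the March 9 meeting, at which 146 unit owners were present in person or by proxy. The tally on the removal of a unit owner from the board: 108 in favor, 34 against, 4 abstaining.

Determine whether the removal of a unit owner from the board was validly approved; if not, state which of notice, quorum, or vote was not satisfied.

Valid — all requirements satisfied.

Notice: 47 days given; 45 required. Satisfied.
Quorum: 15% of 963 = 144.45, rounded up to 145; 146 present. Satisfied.
Vote: requires three-fourths of the votes cast (146 − 4 abstaining = 142); 3/4 of 142 = 106.50, rounded up to 107, so 107 needed; 108 in favor. Satisfied.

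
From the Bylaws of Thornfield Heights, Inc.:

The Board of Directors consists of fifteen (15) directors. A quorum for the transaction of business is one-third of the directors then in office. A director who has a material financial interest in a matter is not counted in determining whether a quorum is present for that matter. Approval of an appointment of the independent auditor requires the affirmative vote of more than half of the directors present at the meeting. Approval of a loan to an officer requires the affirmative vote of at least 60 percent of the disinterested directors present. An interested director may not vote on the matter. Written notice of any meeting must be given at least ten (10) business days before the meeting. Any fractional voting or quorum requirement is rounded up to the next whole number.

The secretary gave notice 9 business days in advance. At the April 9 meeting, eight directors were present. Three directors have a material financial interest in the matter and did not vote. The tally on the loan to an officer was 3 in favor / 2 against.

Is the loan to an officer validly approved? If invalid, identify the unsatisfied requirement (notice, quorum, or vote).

Invalid — notice requirement not satisfied.

Notice: 9 business days given; 10 required (9 < 10). Not satisfied.
Quorum: 8 present, but the 3 interested directors do not count, leaving 5. Quorum is 5. Satisfied.
Vote: the loan to an officer requires three-fifths of the disinterested directors present (8 − 3 = 5). 3/5 of 5 = 3, so 3 affirmative votes are needed; 3 voted in favor. Satisfied.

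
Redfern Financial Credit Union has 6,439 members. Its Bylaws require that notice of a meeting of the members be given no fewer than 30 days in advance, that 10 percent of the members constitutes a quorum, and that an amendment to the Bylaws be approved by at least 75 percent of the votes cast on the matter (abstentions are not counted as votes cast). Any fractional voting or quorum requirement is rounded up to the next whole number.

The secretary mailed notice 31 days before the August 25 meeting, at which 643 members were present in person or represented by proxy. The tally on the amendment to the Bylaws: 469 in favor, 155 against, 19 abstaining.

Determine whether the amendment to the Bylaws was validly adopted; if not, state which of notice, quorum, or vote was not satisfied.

Invalid — quorum requirement not satisfied.

Notice: 31 days given; 30 required. Satisfied.
Quorum: 10% of 6,439 = 643.90, rounded up to 644; 643 present. Not satisfied.
Vote: requires three-fourths of the votes cast (643 − 19 abstaining = 624); 3/4 of 624 = 468, so 468 needed; 469 in favor. Satisfied.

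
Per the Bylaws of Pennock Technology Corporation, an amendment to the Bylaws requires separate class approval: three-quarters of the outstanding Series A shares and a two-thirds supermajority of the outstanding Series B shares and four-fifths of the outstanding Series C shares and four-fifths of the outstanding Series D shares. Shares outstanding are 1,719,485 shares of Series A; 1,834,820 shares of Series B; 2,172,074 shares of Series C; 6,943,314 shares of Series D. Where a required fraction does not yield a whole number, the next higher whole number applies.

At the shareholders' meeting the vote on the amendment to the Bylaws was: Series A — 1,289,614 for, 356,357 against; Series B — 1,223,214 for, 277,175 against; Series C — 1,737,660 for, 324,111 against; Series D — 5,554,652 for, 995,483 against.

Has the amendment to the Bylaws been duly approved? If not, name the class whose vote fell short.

Series A: 3/4 of 1719485 = 1289613.75, rounded up to 1289614; 1,289,614 required, 1,289,614 in favor — approved.
Series B: 2/3 of 1834820 = 1223213.33, rounded up to 1223214; 1,223,214 required, 1,223,214 in favor — approved.
Series C: 4/5 of 2172074 = 1737659.20, rounded up to 1737660; 1,737,660 required, 1,737,660 in favor — approved.
Series D: 4/5 of 6943314 = 5554651.20, rounded up to 5554652; 5,554,652 required, 5,554,652 in favor — approved.

Approved — every class gave the required vote.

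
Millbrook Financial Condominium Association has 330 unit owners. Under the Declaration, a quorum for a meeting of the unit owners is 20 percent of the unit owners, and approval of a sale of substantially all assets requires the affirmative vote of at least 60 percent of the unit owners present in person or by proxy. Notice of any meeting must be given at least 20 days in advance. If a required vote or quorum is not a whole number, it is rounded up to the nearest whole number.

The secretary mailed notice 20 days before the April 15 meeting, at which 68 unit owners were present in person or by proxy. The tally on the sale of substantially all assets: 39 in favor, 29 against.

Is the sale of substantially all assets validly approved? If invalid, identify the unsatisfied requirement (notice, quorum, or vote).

Notice: 20 days given; 20 required. Satisfied.
Quorum: 20% of 330 = 66; 68 present. Satisfied.
Vote: requires three-fifths of those present (68); 3/5 of 68 = 40.80, rounded up to 41, so 41 needed; 39 in favor. Not satisfied.

Invalid — vote requirement not satisfied.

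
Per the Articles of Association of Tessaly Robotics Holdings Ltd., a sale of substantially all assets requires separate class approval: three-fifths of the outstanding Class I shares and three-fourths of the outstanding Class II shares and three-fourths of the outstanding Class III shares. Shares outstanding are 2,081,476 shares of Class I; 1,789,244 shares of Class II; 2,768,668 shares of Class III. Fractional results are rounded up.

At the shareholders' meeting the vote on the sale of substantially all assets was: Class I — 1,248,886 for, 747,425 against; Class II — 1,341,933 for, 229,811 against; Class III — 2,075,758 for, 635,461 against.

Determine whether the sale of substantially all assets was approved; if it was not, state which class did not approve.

Not approved — the Class III shares did not give the required vote.

Class I: 3/5 of 2081476 = 1248885.60, rounded up to 1248886; 1,248,886 required, 1,248,886 in favor — approved.
Class II: 3/4 of 1789244 = 1341933; 1,341,933 required, 1,341,933 in favor — approved.
Class III: 3/4 of 2768668 = 2076501; 2,076,501 required, 2,075,758 in favor — not approved.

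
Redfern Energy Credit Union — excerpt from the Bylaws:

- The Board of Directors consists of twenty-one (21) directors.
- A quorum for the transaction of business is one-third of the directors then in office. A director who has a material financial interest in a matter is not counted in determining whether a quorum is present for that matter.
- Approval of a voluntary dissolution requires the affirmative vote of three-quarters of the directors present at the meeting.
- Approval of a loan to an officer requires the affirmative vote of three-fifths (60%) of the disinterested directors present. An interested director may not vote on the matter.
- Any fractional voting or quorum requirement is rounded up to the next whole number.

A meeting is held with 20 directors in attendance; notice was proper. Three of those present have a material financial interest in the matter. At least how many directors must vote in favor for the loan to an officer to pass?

11

The loan to an officer requires three-fifths of the disinterested directors present (20 − 3 = 17).
3/5 of 17 = 10.20, rounded up to 11.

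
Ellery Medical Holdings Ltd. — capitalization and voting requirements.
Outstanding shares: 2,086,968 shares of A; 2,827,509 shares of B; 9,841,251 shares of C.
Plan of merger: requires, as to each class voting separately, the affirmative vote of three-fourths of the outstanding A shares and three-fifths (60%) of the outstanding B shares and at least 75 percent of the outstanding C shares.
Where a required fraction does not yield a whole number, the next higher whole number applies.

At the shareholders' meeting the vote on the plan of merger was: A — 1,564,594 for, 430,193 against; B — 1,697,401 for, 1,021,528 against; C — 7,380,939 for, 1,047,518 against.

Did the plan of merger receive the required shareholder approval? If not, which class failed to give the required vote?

Not approved — the A shares did not give the required vote.

A: 3/4 of 2086968 = 1565226; 1,565,226 required, 1,564,594 in favor — not approved.
B: 3/5 of 2827509 = 1696505.40, rounded up to 1696506; 1,696,506 required, 1,697,401 in favor — approved.
C: 3/4 of 9841251 = 7380938.25, rounded up to 7380939; 7,380,939 required, 7,380,939 in favor — approved.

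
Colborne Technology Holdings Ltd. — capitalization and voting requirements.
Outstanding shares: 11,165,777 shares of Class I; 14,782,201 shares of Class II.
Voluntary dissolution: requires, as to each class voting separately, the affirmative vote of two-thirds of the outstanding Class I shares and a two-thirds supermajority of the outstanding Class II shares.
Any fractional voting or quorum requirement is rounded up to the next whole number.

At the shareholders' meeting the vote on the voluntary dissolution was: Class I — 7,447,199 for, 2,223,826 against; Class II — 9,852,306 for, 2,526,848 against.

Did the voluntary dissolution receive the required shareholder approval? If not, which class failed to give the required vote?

Not approved — the Class II shares did not give the required vote.

Class I: 2/3 of 11165777 = 7443851.33, rounded up to 7443852; 7,443,852 required, 7,447,199 in favor — approved.
Class II: 2/3 of 14782201 = 9854800.67, rounded up to 9854801; 9,854,801 required, 9,852,306 in favor — not approved.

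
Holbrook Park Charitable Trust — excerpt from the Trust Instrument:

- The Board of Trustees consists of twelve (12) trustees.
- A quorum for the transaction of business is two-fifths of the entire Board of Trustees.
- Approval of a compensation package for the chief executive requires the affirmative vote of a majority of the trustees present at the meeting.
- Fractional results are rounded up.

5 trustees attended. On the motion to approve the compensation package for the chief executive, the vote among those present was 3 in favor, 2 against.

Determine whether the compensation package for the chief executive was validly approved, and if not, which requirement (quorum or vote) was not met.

Valid — all requirements satisfied.

Quorum: 5 present; quorum is 5. Satisfied.
Vote: the compensation package for the chief executive requires a majority of the trustees present (5). A majority of 5 is 3, so 3 affirmative votes are needed; 3 voted in favor. Satisfied.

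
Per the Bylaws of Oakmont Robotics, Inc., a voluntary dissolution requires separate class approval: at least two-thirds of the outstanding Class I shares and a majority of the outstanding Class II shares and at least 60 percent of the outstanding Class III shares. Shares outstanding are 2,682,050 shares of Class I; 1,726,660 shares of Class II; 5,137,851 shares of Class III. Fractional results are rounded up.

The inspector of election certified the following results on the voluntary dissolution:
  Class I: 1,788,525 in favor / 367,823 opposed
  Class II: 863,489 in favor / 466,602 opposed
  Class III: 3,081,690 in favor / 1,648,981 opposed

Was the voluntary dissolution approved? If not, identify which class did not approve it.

Not approved — the Class III shares did not give the required vote.

Class I: 2/3 of 2682050 = 1788033.33, rounded up to 1788034; 1,788,034 required, 1,788,525 in favor — approved.
Class II: a majority of 1726660 is 863331; 863,331 required, 863,489 in favor — approved.
Class III: 3/5 of 5137851 = 3082710.60, rounded up to 3082711; 3,082,711 required, 3,081,690 in favor — not approved.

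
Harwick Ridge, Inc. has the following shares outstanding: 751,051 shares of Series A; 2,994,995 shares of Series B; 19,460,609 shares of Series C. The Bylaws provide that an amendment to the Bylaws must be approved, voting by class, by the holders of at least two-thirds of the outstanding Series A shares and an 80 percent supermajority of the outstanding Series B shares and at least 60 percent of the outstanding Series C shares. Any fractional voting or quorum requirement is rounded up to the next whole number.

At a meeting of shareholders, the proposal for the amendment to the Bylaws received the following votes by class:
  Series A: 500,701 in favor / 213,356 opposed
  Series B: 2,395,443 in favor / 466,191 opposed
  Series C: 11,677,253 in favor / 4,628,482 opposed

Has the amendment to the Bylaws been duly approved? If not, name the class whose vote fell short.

Not approved — the Series B shares did not give the required vote.

Series A: 2/3 of 751051 = 500700.67, rounded up to 500701; 500,701 required, 500,701 in favor — approved.
Series B: 4/5 of 2994995 = 2395996; 2,395,996 required, 2,395,443 in favor — not approved.
Series C: 3/5 of 19460609 = 11676365.40, rounded up to 11676366; 11,676,366 required, 11,677,253 in favor — approved.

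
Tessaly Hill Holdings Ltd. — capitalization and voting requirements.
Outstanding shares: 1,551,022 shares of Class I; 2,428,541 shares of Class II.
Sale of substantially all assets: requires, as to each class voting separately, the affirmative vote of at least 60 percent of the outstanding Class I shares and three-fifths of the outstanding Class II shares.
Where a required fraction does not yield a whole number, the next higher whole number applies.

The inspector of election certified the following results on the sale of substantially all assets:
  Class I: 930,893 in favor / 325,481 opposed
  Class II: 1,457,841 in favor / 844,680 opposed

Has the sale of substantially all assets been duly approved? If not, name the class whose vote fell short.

Approved — every class gave the required vote.

Class I: 3/5 of 1551022 = 930613.20, rounded up to 930614; 930,614 required, 930,893 in favor — approved.
Class II: 3/5 of 2428541 = 1457124.60, rounded up to 1457125; 1,457,125 required, 1,457,841 in favor — approved.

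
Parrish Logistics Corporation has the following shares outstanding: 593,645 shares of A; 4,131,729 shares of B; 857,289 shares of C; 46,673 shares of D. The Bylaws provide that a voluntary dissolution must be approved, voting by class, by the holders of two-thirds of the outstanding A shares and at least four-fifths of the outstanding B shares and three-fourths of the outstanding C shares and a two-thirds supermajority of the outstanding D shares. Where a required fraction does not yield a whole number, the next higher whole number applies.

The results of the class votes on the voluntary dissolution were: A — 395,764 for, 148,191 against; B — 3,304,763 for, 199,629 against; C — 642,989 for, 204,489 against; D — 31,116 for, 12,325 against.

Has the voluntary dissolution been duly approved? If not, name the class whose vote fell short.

Not approved — the B shares did not give the required vote.

A: 2/3 of 593645 = 395763.33, rounded up to 395764; 395,764 required, 395,764 in favor — approved.
B: 4/5 of 4131729 = 3305383.20, rounded up to 3305384; 3,305,384 required, 3,304,763 in favor — not approved.
C: 3/4 of 857289 = 642966.75, rounded up to 642967; 642,967 required, 642,989 in favor — approved.
D: 2/3 of 46673 = 31115.33, rounded up to 31116; 31,116 required, 31,116 in favor — approved.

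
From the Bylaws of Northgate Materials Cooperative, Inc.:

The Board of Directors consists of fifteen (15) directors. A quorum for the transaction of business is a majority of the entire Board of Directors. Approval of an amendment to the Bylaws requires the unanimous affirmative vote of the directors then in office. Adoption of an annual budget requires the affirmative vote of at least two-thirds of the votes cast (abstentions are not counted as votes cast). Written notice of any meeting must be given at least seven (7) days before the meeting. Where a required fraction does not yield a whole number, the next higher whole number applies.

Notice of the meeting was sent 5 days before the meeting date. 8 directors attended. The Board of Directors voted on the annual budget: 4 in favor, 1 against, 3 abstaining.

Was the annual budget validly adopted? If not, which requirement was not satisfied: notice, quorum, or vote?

Invalid — notice requirement not satisfied.

Notice: 5 days given; 7 required (5 < 7). Not satisfied.
Quorum: 8 present; quorum is 8. Satisfied.
Vote: the annual budget requires two-thirds of the votes cast (8 present − 3 abstaining = 5). 2/3 of 5 = 3.33, rounded up to 4, so 4 affirmative votes are needed; 4 voted in favor. Satisfied.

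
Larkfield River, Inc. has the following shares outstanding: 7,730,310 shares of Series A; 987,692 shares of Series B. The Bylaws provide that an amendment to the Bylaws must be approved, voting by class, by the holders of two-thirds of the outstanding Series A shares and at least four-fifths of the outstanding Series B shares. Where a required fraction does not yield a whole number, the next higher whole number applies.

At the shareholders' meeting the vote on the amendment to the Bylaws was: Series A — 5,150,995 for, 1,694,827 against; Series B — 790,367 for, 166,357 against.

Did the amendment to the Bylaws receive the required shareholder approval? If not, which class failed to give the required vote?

Series A: 2/3 of 7730310 = 5153540; 5,153,540 required, 5,150,995 in favor — not approved.
Series B: 4/5 of 987692 = 790153.60, rounded up to 790154; 790,154 required, 790,367 in favor — approved.

Not approved — the Series A shares did not give the required vote.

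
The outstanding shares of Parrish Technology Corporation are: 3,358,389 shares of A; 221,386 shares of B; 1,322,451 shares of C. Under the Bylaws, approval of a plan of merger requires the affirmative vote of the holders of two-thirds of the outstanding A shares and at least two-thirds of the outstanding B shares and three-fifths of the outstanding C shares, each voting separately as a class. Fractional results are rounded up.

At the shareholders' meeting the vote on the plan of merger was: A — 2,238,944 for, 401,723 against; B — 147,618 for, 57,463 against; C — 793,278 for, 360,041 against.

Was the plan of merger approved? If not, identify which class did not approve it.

Not approved — the C shares did not give the required vote.

A: 2/3 of 3358389 = 2238926; 2,238,926 required, 2,238,944 in favor — approved.
B: 2/3 of 221386 = 147590.67, rounded up to 147591; 147,591 required, 147,618 in favor — approved.
C: 3/5 of 1322451 = 793470.60, rounded up to 793471; 793,471 required, 793,278 in favor — not approved.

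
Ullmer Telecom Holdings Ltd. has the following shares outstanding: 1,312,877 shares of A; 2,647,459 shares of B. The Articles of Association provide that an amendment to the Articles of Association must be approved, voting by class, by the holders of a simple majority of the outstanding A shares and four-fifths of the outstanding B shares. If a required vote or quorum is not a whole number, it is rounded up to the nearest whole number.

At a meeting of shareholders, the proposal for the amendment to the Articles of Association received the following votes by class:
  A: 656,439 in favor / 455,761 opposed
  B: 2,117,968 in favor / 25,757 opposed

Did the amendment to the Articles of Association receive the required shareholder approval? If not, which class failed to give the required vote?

Approved — every class gave the required vote.

A: a majority of 1312877 is 656439; 656,439 required, 656,439 in favor — approved.
B: 4/5 of 2647459 = 2117967.20, rounded up to 2117968; 2,117,968 required, 2,117,968 in favor — approved.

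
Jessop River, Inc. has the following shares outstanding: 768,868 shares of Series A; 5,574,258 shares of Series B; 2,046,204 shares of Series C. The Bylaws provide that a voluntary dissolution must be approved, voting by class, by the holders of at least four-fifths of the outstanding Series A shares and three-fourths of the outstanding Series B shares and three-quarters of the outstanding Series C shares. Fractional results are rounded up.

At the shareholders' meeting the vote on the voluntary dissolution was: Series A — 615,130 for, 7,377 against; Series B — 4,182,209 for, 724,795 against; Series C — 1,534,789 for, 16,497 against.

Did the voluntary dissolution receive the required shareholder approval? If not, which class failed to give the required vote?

Approved — every class gave the required vote.

Series A: 4/5 of 768868 = 615094.40, rounded up to 615095; 615,095 required, 615,130 in favor — approved.
Series B: 3/4 of 5574258 = 4180693.50, rounded up to 4180694; 4,180,694 required, 4,182,209 in favor — approved.
Series C: 3/4 of 2046204 = 1534653; 1,534,653 required, 1,534,789 in favor — approved.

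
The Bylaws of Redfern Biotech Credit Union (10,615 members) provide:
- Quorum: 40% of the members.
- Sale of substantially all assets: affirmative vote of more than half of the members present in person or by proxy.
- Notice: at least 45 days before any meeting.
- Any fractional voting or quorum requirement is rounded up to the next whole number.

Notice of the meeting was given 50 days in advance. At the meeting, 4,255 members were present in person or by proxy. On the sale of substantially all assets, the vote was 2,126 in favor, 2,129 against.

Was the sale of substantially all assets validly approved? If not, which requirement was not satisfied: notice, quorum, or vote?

Notice: 50 days given; 45 required. Satisfied.
Quorum: 40% of 10,615 = 4,246; 4,255 present. Satisfied.
Vote: requires a majority of those present (4,255); a majority of 4255 is 2128, so 2,128 needed; 2,126 in favor. Not satisfied.

Invalid — vote requirement not satisfied.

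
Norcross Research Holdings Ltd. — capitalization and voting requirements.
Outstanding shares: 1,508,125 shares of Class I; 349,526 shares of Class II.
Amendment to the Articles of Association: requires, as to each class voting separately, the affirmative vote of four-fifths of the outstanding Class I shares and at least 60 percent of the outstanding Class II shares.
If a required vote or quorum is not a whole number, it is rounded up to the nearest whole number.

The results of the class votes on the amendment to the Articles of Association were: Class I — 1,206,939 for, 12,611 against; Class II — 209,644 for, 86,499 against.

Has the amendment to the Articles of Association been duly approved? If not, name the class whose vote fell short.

Not approved — the Class II shares did not give the required vote.

Class I: 4/5 of 1508125 = 1206500; 1,206,500 required, 1,206,939 in favor — approved.
Class II: 3/5 of 349526 = 209715.60, rounded up to 209716; 209,716 required, 209,644 in favor — not approved.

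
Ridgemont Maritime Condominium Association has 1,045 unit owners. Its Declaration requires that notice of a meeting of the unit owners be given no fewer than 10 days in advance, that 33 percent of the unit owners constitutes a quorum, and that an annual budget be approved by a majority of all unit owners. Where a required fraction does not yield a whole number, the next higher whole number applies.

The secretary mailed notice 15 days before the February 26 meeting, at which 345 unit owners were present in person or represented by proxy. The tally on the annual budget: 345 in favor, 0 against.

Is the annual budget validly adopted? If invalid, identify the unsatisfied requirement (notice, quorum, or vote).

Invalid — vote requirement not satisfied.

Notice: 15 days given; 10 required. Satisfied.
Quorum: 33% of 1,045 = 344.85, rounded up to 345; 345 present. Satisfied.
Vote: requires a majority of all unit owners (1,045); a majority of 1045 is 523, so 523 needed; 345 in favor. Not satisfied.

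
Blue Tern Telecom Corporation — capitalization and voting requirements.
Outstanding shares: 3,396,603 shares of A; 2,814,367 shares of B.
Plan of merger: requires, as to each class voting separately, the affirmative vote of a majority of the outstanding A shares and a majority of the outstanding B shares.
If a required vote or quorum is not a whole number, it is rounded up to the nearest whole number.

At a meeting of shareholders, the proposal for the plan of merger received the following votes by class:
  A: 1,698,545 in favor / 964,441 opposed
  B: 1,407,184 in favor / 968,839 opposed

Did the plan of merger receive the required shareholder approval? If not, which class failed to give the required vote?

A: a majority of 3396603 is 1698302; 1,698,302 required, 1,698,545 in favor — approved.
B: a majority of 2814367 is 1407184; 1,407,184 required, 1,407,184 in favor — approved.

Approved — every class gave the required vote.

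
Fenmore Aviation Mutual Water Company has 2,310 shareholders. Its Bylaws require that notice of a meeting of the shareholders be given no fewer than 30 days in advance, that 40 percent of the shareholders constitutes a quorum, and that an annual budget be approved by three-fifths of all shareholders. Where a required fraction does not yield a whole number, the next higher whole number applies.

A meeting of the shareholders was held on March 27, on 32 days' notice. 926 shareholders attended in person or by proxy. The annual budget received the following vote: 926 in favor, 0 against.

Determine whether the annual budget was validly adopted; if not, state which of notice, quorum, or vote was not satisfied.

Invalid — vote requirement not satisfied.

Notice: 32 days given; 30 required. Satisfied.
Quorum: 40% of 2,310 = 924; 926 present. Satisfied.
Vote: requires three-fifths of all shareholders (2,310); 3/5 of 2310 = 1386, so 1,386 needed; 926 in favor. Not satisfied.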